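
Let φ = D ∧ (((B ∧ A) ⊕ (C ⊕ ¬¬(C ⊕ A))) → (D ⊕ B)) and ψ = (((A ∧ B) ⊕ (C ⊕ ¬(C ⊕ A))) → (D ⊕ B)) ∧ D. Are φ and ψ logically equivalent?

not equivalent

A  B  C  D  |  φ  ψ
1  1  1  1  |  1  0
1  1  1  0  |  0  0
1  1  0  1  |  1  0
1  1  0  0  |  0  0
1  0  1  1  |  1  1
1  0  1  0  |  0  0
1  0  0  1  |  1  1
1  0  0  0  |  0  0
0  1  1  1  |  1  0
0  1  1  0  |  0  0
0  1  0  1  |  1  0
0  1  0  0  |  0  0
0  0  1  1  |  1  1
0  0  1  0  |  0  0
0  0  0  1  |  1  1
0  0  0  0  |  0  0
The columns differ at A=1, B=1, C=1, D=1 (φ=1, ψ=0), so they are not equivalent.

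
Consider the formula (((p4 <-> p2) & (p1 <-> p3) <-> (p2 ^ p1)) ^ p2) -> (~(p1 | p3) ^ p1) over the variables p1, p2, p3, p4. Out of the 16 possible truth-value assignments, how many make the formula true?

12

p1  p2  p3  p4  |  φ
T   T   T   T   |  T
T   T   T   F   |  T
T   T   F   T   |  T
T   T   F   F   |  T
T   F   T   T   |  T
T   F   T   F   |  T
T   F   F   T   |  T
T   F   F   F   |  T
F   T   T   T   |  F
F   T   T   F   |  F
F   T   F   T   |  T
F   T   F   F   |  T
F   F   T   T   |  F
F   F   T   F   |  F
F   F   F   T   |  T
F   F   F   F   |  T
The formula is true on 12 of the 16 rows.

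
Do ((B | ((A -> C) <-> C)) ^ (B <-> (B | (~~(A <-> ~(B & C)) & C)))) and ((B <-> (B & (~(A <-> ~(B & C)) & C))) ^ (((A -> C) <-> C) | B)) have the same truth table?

  A      B      C    |    φ      ψ  
 True   True   True  |  False  False
 True   True  False  |  False   True
 True  False   True  |   True  False
 True  False  False  |  False  False
False   True   True  |  False   True
False   True  False  |  False   True
False  False   True  |  False  False
False  False  False  |   True   True
The columns differ at A=True, B=True, C=False (φ=False, ψ=True), so they are not equivalent.

not equivalent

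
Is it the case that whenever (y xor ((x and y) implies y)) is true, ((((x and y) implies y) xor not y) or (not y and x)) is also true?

x | y | φ | ψ
- | - | - | -
T | T | F | T
T | F | T | T
F | T | F | T
F | F | T | F
At x=F, y=F we have φ true but ψ false, so φ does not entail ψ.

no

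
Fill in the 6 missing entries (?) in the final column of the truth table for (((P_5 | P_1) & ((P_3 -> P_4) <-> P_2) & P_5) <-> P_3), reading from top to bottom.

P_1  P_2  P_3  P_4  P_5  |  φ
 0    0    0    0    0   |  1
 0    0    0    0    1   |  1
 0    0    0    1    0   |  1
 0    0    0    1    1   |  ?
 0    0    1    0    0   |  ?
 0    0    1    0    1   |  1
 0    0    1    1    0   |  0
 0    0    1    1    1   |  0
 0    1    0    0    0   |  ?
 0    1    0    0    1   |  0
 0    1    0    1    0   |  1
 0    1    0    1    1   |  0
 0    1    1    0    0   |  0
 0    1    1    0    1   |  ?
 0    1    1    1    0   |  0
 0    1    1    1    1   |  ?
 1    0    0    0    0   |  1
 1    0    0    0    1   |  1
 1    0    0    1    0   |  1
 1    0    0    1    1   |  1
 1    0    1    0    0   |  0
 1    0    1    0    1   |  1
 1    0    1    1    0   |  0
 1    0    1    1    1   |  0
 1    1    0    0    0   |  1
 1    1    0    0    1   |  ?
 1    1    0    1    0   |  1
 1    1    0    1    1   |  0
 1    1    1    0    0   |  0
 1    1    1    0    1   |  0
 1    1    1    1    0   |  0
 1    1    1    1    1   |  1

Row P_1=0, P_2=0, P_3=0, P_4=1, P_5=1: ((P_5 | P_1) & ((P_3 -> P_4) <-> P_2) & P_5) = 0, so the formula = 1.
Row P_1=0, P_2=0, P_3=1, P_4=0, P_5=0: ((P_5 | P_1) & ((P_3 -> P_4) <-> P_2) & P_5) = 0, so the formula = 0.
Row P_1=0, P_2=1, P_3=0, P_4=0, P_5=0: ((P_5 | P_1) & ((P_3 -> P_4) <-> P_2) & P_5) = 0, so the formula = 1.
Row P_1=0, P_2=1, P_3=1, P_4=0, P_5=1: ((P_5 | P_1) & ((P_3 -> P_4) <-> P_2) & P_5) = 0, so the formula = 0.
Row P_1=0, P_2=1, P_3=1, P_4=1, P_5=1: ((P_5 | P_1) & ((P_3 -> P_4) <-> P_2) & P_5) = 1, so the formula = 1.
Row P_1=1, P_2=1, P_3=0, P_4=0, P_5=1: ((P_5 | P_1) & ((P_3 -> P_4) <-> P_2) & P_5) = 1, so the formula = 0.

1, 0, 1, 0, 1, 0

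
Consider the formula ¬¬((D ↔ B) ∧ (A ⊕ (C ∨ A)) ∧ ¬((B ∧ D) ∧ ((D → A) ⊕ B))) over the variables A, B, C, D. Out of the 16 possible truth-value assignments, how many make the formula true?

1

A | B | C | D | φ
- | - | - | - | -
1 | 1 | 1 | 1 | 0
1 | 1 | 1 | 0 | 0
1 | 1 | 0 | 1 | 0
1 | 1 | 0 | 0 | 0
1 | 0 | 1 | 1 | 0
1 | 0 | 1 | 0 | 0
1 | 0 | 0 | 1 | 0
1 | 0 | 0 | 0 | 0
0 | 1 | 1 | 1 | 0
0 | 1 | 1 | 0 | 0
0 | 1 | 0 | 1 | 0
0 | 1 | 0 | 0 | 0
0 | 0 | 1 | 1 | 0
0 | 0 | 1 | 0 | 1
0 | 0 | 0 | 1 | 0
0 | 0 | 0 | 0 | 0
The formula is true on 1 of the 16 rows.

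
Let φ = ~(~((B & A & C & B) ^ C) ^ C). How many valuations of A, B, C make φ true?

1

A  B  C  |  (B & A & C & B)  ((B & A & C & B) ^ C)  ~((B & A & C & B) ^ C)  (~((B & A & C & B) ^ C) ^ C)  ~(~((B & A & C & B) ^ C) ^ C)
1  1  1  |         1                   0                      1                          0                              1              
1  1  0  |         0                   0                      1                          1                              0              
1  0  1  |         0                   1                      0                          1                              0              
1  0  0  |         0                   0                      1                          1                              0              
0  1  1  |         0                   1                      0                          1                              0              
0  1  0  |         0                   0                      1                          1                              0              
0  0  1  |         0                   1                      0                          1                              0              
0  0  0  |         0                   0                      1                          1                              0              
The formula is true on 1 of the 8 rows.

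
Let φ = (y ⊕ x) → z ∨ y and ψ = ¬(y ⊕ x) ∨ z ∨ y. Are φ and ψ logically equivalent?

x | y | z || φ | ψ
T | T | T || T | T
T | T | F || T | T
T | F | T || T | T
T | F | F || F | F
F | T | T || T | T
F | T | F || T | T
F | F | T || T | T
F | F | F || T | T
The columns for φ and ψ agree on every row, so they are logically equivalent.

equivalent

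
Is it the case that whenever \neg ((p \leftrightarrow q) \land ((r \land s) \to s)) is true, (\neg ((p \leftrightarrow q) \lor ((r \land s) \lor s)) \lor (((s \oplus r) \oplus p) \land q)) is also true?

p | q | r | s || φ | ψ
0 | 0 | 0 | 0 || 0 | 0
0 | 0 | 0 | 1 || 0 | 0
0 | 0 | 1 | 0 || 0 | 0
0 | 0 | 1 | 1 || 0 | 0
0 | 1 | 0 | 0 || 1 | 1
0 | 1 | 0 | 1 || 1 | 1
0 | 1 | 1 | 0 || 1 | 1
0 | 1 | 1 | 1 || 1 | 0
1 | 0 | 0 | 0 || 1 | 1
1 | 0 | 0 | 1 || 1 | 0
1 | 0 | 1 | 0 || 1 | 1
1 | 0 | 1 | 1 || 1 | 0
1 | 1 | 0 | 0 || 0 | 1
1 | 1 | 0 | 1 || 0 | 0
1 | 1 | 1 | 0 || 0 | 0
1 | 1 | 1 | 1 || 0 | 1
At p=0, q=1, r=1, s=1 we have φ true but ψ false, so φ does not entail ψ.

no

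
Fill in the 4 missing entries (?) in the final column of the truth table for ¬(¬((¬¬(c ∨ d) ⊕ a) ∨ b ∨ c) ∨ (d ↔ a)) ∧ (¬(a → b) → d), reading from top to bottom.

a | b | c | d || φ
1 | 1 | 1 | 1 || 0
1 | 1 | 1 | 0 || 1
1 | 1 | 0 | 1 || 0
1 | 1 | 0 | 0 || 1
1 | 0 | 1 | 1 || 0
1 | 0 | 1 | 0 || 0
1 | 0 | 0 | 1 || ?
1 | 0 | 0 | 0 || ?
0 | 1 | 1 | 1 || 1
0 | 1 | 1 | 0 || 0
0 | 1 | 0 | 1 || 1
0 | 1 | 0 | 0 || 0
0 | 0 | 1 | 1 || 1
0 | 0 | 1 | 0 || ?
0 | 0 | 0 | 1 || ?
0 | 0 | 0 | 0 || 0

0, 0, 0, 1

Row a=1, b=0, c=0, d=1: ¬(¬((¬¬(c ∨ d) ⊕ a) ∨ b ∨ c) ∨ (d ↔ a)) = 0, (¬(a → b) → d) = 1, so the formula = 0.
Row a=1, b=0, c=0, d=0: ¬(¬((¬¬(c ∨ d) ⊕ a) ∨ b ∨ c) ∨ (d ↔ a)) = 1, (¬(a → b) → d) = 0, so the formula = 0.
Row a=0, b=0, c=1, d=0: ¬(¬((¬¬(c ∨ d) ⊕ a) ∨ b ∨ c) ∨ (d ↔ a)) = 0, (¬(a → b) → d) = 1, so the formula = 0.
Row a=0, b=0, c=0, d=1: ¬(¬((¬¬(c ∨ d) ⊕ a) ∨ b ∨ c) ∨ (d ↔ a)) = 1, (¬(a → b) → d) = 1, so the formula = 1.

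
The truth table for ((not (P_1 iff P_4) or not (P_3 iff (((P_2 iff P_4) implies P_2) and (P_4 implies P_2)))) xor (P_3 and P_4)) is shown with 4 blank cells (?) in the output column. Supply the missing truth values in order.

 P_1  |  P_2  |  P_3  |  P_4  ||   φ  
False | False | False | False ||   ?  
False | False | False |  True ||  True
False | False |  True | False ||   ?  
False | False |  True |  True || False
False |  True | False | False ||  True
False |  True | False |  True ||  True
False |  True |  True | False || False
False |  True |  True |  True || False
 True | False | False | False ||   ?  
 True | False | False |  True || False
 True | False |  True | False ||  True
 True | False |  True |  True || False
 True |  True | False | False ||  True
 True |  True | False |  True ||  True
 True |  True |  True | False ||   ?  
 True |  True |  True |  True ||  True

False, True, True, True

Row P_1=False, P_2=False, P_3=False, P_4=False: (not (P_1 iff P_4) or not (P_3 iff (((P_2 iff P_4) implies P_2) and (P_4 implies P_2)))) = False, (P_3 and P_4) = False, so the formula = False.
Row P_1=False, P_2=False, P_3=True, P_4=False: (not (P_1 iff P_4) or not (P_3 iff (((P_2 iff P_4) implies P_2) and (P_4 implies P_2)))) = True, (P_3 and P_4) = False, so the formula = True.
Row P_1=True, P_2=False, P_3=False, P_4=False: (not (P_1 iff P_4) or not (P_3 iff (((P_2 iff P_4) implies P_2) and (P_4 implies P_2)))) = True, (P_3 and P_4) = False, so the formula = True.
Row P_1=True, P_2=True, P_3=True, P_4=False: (not (P_1 iff P_4) or not (P_3 iff (((P_2 iff P_4) implies P_2) and (P_4 implies P_2)))) = True, (P_3 and P_4) = False, so the formula = True.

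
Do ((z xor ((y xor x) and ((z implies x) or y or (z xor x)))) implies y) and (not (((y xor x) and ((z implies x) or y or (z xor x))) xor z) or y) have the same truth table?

x  y  z  |  φ  ψ
0  0  0  |  1  1
0  0  1  |  0  0
0  1  0  |  1  1
0  1  1  |  1  1
1  0  0  |  0  0
1  0  1  |  1  1
1  1  0  |  1  1
1  1  1  |  1  1
The columns for φ and ψ agree on every row, so they are logically equivalent.

equivalent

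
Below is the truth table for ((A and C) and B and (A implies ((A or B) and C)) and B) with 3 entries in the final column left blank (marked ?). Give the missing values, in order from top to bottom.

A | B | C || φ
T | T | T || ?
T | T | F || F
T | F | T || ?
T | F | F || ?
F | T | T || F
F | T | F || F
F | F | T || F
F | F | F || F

Row A=T, B=T, C=T: (A and C) = T, (A implies ((A or B) and C)) = T, so the formula = T.
Row A=T, B=F, C=T: (A and C) = T, (A implies ((A or B) and C)) = T, so the formula = F.
Row A=T, B=F, C=F: (A and C) = F, (A implies ((A or B) and C)) = F, so the formula = F.

T, F, F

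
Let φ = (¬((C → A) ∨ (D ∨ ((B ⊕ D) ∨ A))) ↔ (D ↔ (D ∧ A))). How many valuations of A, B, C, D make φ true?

A  B  C  D  |  φ
T  T  T  T  |  F
T  T  T  F  |  F
T  T  F  T  |  F
T  T  F  F  |  F
T  F  T  T  |  F
T  F  T  F  |  F
T  F  F  T  |  F
T  F  F  F  |  F
F  T  T  T  |  T
F  T  T  F  |  F
F  T  F  T  |  T
F  T  F  F  |  F
F  F  T  T  |  T
F  F  T  F  |  T
F  F  F  T  |  T
F  F  F  F  |  F
The formula is true on 5 of the 16 rows.

5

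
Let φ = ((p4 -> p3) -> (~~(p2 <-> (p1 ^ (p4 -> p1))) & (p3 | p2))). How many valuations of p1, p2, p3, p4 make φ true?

p1  p2  p3  p4     (p4 -> p3)  (p4 -> p1)  (p1 ^ (p4 -> p1))  (p2 <-> (p1 ^ (p4 -> p1)))  ~(p2 <-> (p1 ^ (p4 -> p1)))  ~~(p2 <-> (p1 ^ (p4 -> p1)))  (p3 | p2)  φ
F   F   F   F          T           T               T                      F                            T                            F                    F      F
F   F   F   T          F           F               F                      T                            F                            T                    F      T
F   F   T   F          T           T               T                      F                            T                            F                    T      F
F   F   T   T          T           F               F                      T                            F                            T                    T      T
F   T   F   F          T           T               T                      T                            F                            T                    T      T
F   T   F   T          F           F               F                      F                            T                            F                    T      T
F   T   T   F          T           T               T                      T                            F                            T                    T      T
F   T   T   T          T           F               F                      F                            T                            F                    T      F
T   F   F   F          T           T               F                      T                            F                            T                    F      F
T   F   F   T          F           T               F                      T                            F                            T                    F      T
T   F   T   F          T           T               F                      T                            F                            T                    T      T
T   F   T   T          T           T               F                      T                            F                            T                    T      T
T   T   F   F          T           T               F                      F                            T                            F                    T      F
T   T   F   T          F           T               F                      F                            T                            F                    T      T
T   T   T   F          T           T               F                      F                            T                            F                    T      F
T   T   T   T          T           T               F                      F                            T                            F                    T      F
The formula is true on 9 of the 16 rows.

9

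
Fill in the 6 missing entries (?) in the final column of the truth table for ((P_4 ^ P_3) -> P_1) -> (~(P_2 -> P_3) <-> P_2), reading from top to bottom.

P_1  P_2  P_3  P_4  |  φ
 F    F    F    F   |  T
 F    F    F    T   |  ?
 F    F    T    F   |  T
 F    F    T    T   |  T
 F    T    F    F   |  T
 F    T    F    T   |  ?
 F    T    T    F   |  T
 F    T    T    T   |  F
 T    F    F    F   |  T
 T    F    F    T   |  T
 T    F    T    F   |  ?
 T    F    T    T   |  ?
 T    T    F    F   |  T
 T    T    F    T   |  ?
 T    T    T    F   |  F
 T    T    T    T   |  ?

Row P_1=F, P_2=F, P_3=F, P_4=T: ((P_4 ^ P_3) -> P_1) = F, (~(P_2 -> P_3) <-> P_2) = T, so the formula = T.
Row P_1=F, P_2=T, P_3=F, P_4=T: ((P_4 ^ P_3) -> P_1) = F, (~(P_2 -> P_3) <-> P_2) = T, so the formula = T.
Row P_1=T, P_2=F, P_3=T, P_4=F: ((P_4 ^ P_3) -> P_1) = T, (~(P_2 -> P_3) <-> P_2) = T, so the formula = T.
Row P_1=T, P_2=F, P_3=T, P_4=T: ((P_4 ^ P_3) -> P_1) = T, (~(P_2 -> P_3) <-> P_2) = T, so the formula = T.
Row P_1=T, P_2=T, P_3=F, P_4=T: ((P_4 ^ P_3) -> P_1) = T, (~(P_2 -> P_3) <-> P_2) = T, so the formula = T.
Row P_1=T, P_2=T, P_3=T, P_4=T: ((P_4 ^ P_3) -> P_1) = T, (~(P_2 -> P_3) <-> P_2) = F, so the formula = F.

T, T, T, T, T, F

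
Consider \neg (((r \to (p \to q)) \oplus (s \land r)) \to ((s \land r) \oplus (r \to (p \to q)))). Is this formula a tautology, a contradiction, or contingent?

  p      q      r      s    |  (p \to q)  (r \to (p \to q))  (s \land r)    φ  
 True   True   True   True  |     True           True            True     False
 True   True   True  False  |     True           True           False     False
 True   True  False   True  |     True           True           False     False
 True   True  False  False  |     True           True           False     False
 True  False   True   True  |    False          False            True     False
 True  False   True  False  |    False          False           False     False
 True  False  False   True  |    False           True           False     False
 True  False  False  False  |    False           True           False     False
False   True   True   True  |     True           True            True     False
False   True   True  False  |     True           True           False     False
False   True  False   True  |     True           True           False     False
False   True  False  False  |     True           True           False     False
False  False   True   True  |     True           True            True     False
False  False   True  False  |     True           True           False     False
False  False  False   True  |     True           True           False     False
False  False  False  False  |     True           True           False     False
Every row is False, so the formula is a contradiction.

contradiction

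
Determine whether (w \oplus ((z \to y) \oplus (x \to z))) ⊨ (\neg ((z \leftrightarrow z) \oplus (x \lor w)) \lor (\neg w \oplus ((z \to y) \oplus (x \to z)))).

x | y | z | w | φ | ψ
- | - | - | - | - | -
T | T | T | T | T | T
T | T | T | F | F | T
T | T | F | T | F | T
T | T | F | F | T | T
T | F | T | T | F | T
T | F | T | F | T | T
T | F | F | T | F | T
T | F | F | F | T | T
F | T | T | T | T | T
F | T | T | F | F | T
F | T | F | T | T | T
F | T | F | F | F | T
F | F | T | T | F | T
F | F | T | F | T | F
F | F | F | T | T | T
F | F | F | F | F | T
At x=F, y=F, z=T, w=F we have φ true but ψ false, so φ does not entail ψ.

no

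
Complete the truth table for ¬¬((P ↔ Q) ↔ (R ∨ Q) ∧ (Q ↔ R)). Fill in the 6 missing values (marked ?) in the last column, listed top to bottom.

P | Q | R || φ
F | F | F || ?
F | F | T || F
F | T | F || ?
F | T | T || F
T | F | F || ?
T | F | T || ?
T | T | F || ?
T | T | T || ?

F, T, T, T, F, T

Row P=F, Q=F, R=F: ((P ↔ Q) ↔ (R ∨ Q) ∧ (Q ↔ R)) = F, ¬((P ↔ Q) ↔ (R ∨ Q) ∧ (Q ↔ R)) = T, so the formula = F.
Row P=F, Q=T, R=F: ((P ↔ Q) ↔ (R ∨ Q) ∧ (Q ↔ R)) = T, ¬((P ↔ Q) ↔ (R ∨ Q) ∧ (Q ↔ R)) = F, so the formula = T.
Row P=T, Q=F, R=F: ((P ↔ Q) ↔ (R ∨ Q) ∧ (Q ↔ R)) = T, ¬((P ↔ Q) ↔ (R ∨ Q) ∧ (Q ↔ R)) = F, so the formula = T.
Row P=T, Q=F, R=T: ((P ↔ Q) ↔ (R ∨ Q) ∧ (Q ↔ R)) = T, ¬((P ↔ Q) ↔ (R ∨ Q) ∧ (Q ↔ R)) = F, so the formula = T.
Row P=T, Q=T, R=F: ((P ↔ Q) ↔ (R ∨ Q) ∧ (Q ↔ R)) = F, ¬((P ↔ Q) ↔ (R ∨ Q) ∧ (Q ↔ R)) = T, so the formula = F.
Row P=T, Q=T, R=T: ((P ↔ Q) ↔ (R ∨ Q) ∧ (Q ↔ R)) = T, ¬((P ↔ Q) ↔ (R ∨ Q) ∧ (Q ↔ R)) = F, so the formula = T.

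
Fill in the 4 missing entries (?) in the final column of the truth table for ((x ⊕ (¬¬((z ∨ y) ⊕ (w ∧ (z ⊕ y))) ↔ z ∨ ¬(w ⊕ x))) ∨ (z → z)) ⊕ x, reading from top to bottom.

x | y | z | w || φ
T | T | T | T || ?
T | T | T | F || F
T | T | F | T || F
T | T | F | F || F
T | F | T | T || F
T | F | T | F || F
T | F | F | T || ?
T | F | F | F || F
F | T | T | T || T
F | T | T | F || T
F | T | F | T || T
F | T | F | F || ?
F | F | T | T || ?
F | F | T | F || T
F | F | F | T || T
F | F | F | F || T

F, F, T, T

Row x=T, y=T, z=T, w=T: ((x ⊕ (¬¬((z ∨ y) ⊕ (w ∧ (z ⊕ y))) ↔ z ∨ ¬(w ⊕ x))) ∨ (z → z)) = T, so the formula = F.
Row x=T, y=F, z=F, w=T: ((x ⊕ (¬¬((z ∨ y) ⊕ (w ∧ (z ⊕ y))) ↔ z ∨ ¬(w ⊕ x))) ∨ (z → z)) = T, so the formula = F.
Row x=F, y=T, z=F, w=F: ((x ⊕ (¬¬((z ∨ y) ⊕ (w ∧ (z ⊕ y))) ↔ z ∨ ¬(w ⊕ x))) ∨ (z → z)) = T, so the formula = T.
Row x=F, y=F, z=T, w=T: ((x ⊕ (¬¬((z ∨ y) ⊕ (w ∧ (z ⊕ y))) ↔ z ∨ ¬(w ⊕ x))) ∨ (z → z)) = T, so the formula = T.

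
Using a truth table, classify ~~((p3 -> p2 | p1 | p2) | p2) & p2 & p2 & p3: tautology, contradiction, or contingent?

  p1  |   p2  |   p3  ||   φ  
 True |  True |  True ||  True
 True |  True | False || False
 True | False |  True || False
 True | False | False || False
False |  True |  True ||  True
False |  True | False || False
False | False |  True || False
False | False | False || False
2 of 8 rows are True, so the formula is contingent.

contingent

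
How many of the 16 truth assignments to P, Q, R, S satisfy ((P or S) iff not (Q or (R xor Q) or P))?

4

  P   |   Q   |   R   |   S   | (P or S) | (R xor Q) | (Q or (R xor Q) or P) | not (Q or (R xor Q) or P) |   φ  
----- | ----- | ----- | ----- | -------- | --------- | --------------------- | ------------------------- | -----
 True |  True |  True |  True |   True   |   False   |          True         |           False           | False
 True |  True |  True | False |   True   |   False   |          True         |           False           | False
 True |  True | False |  True |   True   |    True   |          True         |           False           | False
 True |  True | False | False |   True   |    True   |          True         |           False           | False
 True | False |  True |  True |   True   |    True   |          True         |           False           | False
 True | False |  True | False |   True   |    True   |          True         |           False           | False
 True | False | False |  True |   True   |   False   |          True         |           False           | False
 True | False | False | False |   True   |   False   |          True         |           False           | False
False |  True |  True |  True |   True   |   False   |          True         |           False           | False
False |  True |  True | False |  False   |   False   |          True         |           False           |  True
False |  True | False |  True |   True   |    True   |          True         |           False           | False
False |  True | False | False |  False   |    True   |          True         |           False           |  True
False | False |  True |  True |   True   |    True   |          True         |           False           | False
False | False |  True | False |  False   |    True   |          True         |           False           |  True
False | False | False |  True |   True   |   False   |         False         |            True           |  True
False | False | False | False |  False   |   False   |         False         |            True           | False
The formula is true on 4 of the 16 rows.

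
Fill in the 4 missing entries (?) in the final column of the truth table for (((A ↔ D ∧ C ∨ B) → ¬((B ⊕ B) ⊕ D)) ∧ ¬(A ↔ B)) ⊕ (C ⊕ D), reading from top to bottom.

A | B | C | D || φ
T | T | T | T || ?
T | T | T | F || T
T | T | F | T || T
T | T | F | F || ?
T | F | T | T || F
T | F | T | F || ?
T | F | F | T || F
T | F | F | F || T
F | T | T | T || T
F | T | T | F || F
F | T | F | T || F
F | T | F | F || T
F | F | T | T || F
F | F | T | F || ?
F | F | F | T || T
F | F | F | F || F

F, F, F, T

Row A=T, B=T, C=T, D=T: (((A ↔ D ∧ C ∨ B) → ¬((B ⊕ B) ⊕ D)) ∧ ¬(A ↔ B)) = F, (C ⊕ D) = F, so the formula = F.
Row A=T, B=T, C=F, D=F: (((A ↔ D ∧ C ∨ B) → ¬((B ⊕ B) ⊕ D)) ∧ ¬(A ↔ B)) = F, (C ⊕ D) = F, so the formula = F.
Row A=T, B=F, C=T, D=F: (((A ↔ D ∧ C ∨ B) → ¬((B ⊕ B) ⊕ D)) ∧ ¬(A ↔ B)) = T, (C ⊕ D) = T, so the formula = F.
Row A=F, B=F, C=T, D=F: (((A ↔ D ∧ C ∨ B) → ¬((B ⊕ B) ⊕ D)) ∧ ¬(A ↔ B)) = F, (C ⊕ D) = T, so the formula = T.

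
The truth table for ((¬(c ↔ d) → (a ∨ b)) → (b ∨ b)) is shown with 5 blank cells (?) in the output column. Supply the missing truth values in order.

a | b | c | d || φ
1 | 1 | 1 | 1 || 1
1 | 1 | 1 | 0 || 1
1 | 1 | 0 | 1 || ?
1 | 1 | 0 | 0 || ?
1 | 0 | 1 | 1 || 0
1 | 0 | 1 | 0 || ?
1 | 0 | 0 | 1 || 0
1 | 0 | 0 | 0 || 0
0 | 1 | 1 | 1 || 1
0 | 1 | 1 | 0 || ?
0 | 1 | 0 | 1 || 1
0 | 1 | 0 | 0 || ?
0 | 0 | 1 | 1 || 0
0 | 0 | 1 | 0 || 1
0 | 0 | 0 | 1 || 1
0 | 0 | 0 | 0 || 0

1, 1, 0, 1, 1

Row a=1, b=1, c=0, d=1: (¬(c ↔ d) → (a ∨ b)) = 1, (b ∨ b) = 1, so the formula = 1.
Row a=1, b=1, c=0, d=0: (¬(c ↔ d) → (a ∨ b)) = 1, (b ∨ b) = 1, so the formula = 1.
Row a=1, b=0, c=1, d=0: (¬(c ↔ d) → (a ∨ b)) = 1, (b ∨ b) = 0, so the formula = 0.
Row a=0, b=1, c=1, d=0: (¬(c ↔ d) → (a ∨ b)) = 1, (b ∨ b) = 1, so the formula = 1.
Row a=0, b=1, c=0, d=0: (¬(c ↔ d) → (a ∨ b)) = 1, (b ∨ b) = 1, so the formula = 1.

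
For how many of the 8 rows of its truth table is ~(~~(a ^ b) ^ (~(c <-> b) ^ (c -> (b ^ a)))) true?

a | b | c | (a ^ b) | ~(a ^ b) | ~~(a ^ b) | (c <-> b) | ~(c <-> b) | (b ^ a) | (c -> (b ^ a)) | φ
- | - | - | ------- | -------- | --------- | --------- | ---------- | ------- | -------------- | -
T | T | T |    F    |    T     |     F     |     T     |     F      |    F    |       F        | T
T | T | F |    F    |    T     |     F     |     F     |     T      |    F    |       T        | T
T | F | T |    T    |    F     |     T     |     F     |     T      |    T    |       T        | F
T | F | F |    T    |    F     |     T     |     T     |     F      |    T    |       T        | T
F | T | T |    T    |    F     |     T     |     T     |     F      |    T    |       T        | T
F | T | F |    T    |    F     |     T     |     F     |     T      |    T    |       T        | F
F | F | T |    F    |    T     |     F     |     F     |     T      |    F    |       F        | F
F | F | F |    F    |    T     |     F     |     T     |     F      |    F    |       T        | F
The formula is true on 4 of the 8 rows.

4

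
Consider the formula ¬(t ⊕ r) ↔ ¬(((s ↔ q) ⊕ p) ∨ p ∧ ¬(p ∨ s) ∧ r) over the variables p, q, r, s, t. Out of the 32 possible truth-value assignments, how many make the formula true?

16

p | q | r | s | t | φ
- | - | - | - | - | -
F | F | F | F | F | F
F | F | F | F | T | T
F | F | F | T | F | T
F | F | F | T | T | F
F | F | T | F | F | T
F | F | T | F | T | F
F | F | T | T | F | F
F | F | T | T | T | T
F | T | F | F | F | T
F | T | F | F | T | F
F | T | F | T | F | F
F | T | F | T | T | T
F | T | T | F | F | F
F | T | T | F | T | T
F | T | T | T | F | T
F | T | T | T | T | F
T | F | F | F | F | T
T | F | F | F | T | F
T | F | F | T | F | F
T | F | F | T | T | T
T | F | T | F | F | F
T | F | T | F | T | T
T | F | T | T | F | T
T | F | T | T | T | F
T | T | F | F | F | F
T | T | F | F | T | T
T | T | F | T | F | T
T | T | F | T | T | F
T | T | T | F | F | T
T | T | T | F | T | F
T | T | T | T | F | F
T | T | T | T | T | T
The formula is true on 16 of the 32 rows.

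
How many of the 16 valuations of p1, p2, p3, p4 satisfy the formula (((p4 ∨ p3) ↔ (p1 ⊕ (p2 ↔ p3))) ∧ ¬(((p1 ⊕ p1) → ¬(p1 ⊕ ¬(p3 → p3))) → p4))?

p1 | p2 | p3 | p4 | (p4 ∨ p3) | (p2 ↔ p3) | (p1 ⊕ (p2 ↔ p3)) | (p1 ⊕ p1) | (p3 → p3) | ¬(p3 → p3) | (p1 ⊕ ¬(p3 → p3)) | ¬(p1 ⊕ ¬(p3 → p3)) | φ
-- | -- | -- | -- | --------- | --------- | ---------------- | --------- | --------- | ---------- | ----------------- | ------------------ | -
1  | 1  | 1  | 1  |     1     |     1     |        0         |     0     |     1     |     0      |         1         |         0          | 0
1  | 1  | 1  | 0  |     1     |     1     |        0         |     0     |     1     |     0      |         1         |         0          | 0
1  | 1  | 0  | 1  |     1     |     0     |        1         |     0     |     1     |     0      |         1         |         0          | 0
1  | 1  | 0  | 0  |     0     |     0     |        1         |     0     |     1     |     0      |         1         |         0          | 0
1  | 0  | 1  | 1  |     1     |     0     |        1         |     0     |     1     |     0      |         1         |         0          | 0
1  | 0  | 1  | 0  |     1     |     0     |        1         |     0     |     1     |     0      |         1         |         0          | 1
1  | 0  | 0  | 1  |     1     |     1     |        0         |     0     |     1     |     0      |         1         |         0          | 0
1  | 0  | 0  | 0  |     0     |     1     |        0         |     0     |     1     |     0      |         1         |         0          | 1
0  | 1  | 1  | 1  |     1     |     1     |        1         |     0     |     1     |     0      |         0         |         1          | 0
0  | 1  | 1  | 0  |     1     |     1     |        1         |     0     |     1     |     0      |         0         |         1          | 1
0  | 1  | 0  | 1  |     1     |     0     |        0         |     0     |     1     |     0      |         0         |         1          | 0
0  | 1  | 0  | 0  |     0     |     0     |        0         |     0     |     1     |     0      |         0         |         1          | 1
0  | 0  | 1  | 1  |     1     |     0     |        0         |     0     |     1     |     0      |         0         |         1          | 0
0  | 0  | 1  | 0  |     1     |     0     |        0         |     0     |     1     |     0      |         0         |         1          | 0
0  | 0  | 0  | 1  |     1     |     1     |        1         |     0     |     1     |     0      |         0         |         1          | 0
0  | 0  | 0  | 0  |     0     |     1     |        1         |     0     |     1     |     0      |         0         |         1          | 0
The formula is true on 4 of the 16 rows.

4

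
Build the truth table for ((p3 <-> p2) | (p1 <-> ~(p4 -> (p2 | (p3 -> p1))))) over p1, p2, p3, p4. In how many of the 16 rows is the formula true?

  p1     p2     p3     p4      (p3 <-> p2)  (p3 -> p1)  (p2 | (p3 -> p1))  (p4 -> (p2 | (p3 -> p1)))  ~(p4 -> (p2 | (p3 -> p1)))    φ  
 True   True   True   True         True        True            True                   True                      False              True
 True   True   True  False         True        True            True                   True                      False              True
 True   True  False   True        False        True            True                   True                      False             False
 True   True  False  False        False        True            True                   True                      False             False
 True  False   True   True        False        True            True                   True                      False             False
 True  False   True  False        False        True            True                   True                      False             False
 True  False  False   True         True        True            True                   True                      False              True
 True  False  False  False         True        True            True                   True                      False              True
False   True   True   True         True       False            True                   True                      False              True
False   True   True  False         True       False            True                   True                      False              True
False   True  False   True        False        True            True                   True                      False              True
False   True  False  False        False        True            True                   True                      False              True
False  False   True   True        False       False           False                  False                       True             False
False  False   True  False        False       False           False                   True                      False              True
False  False  False   True         True        True            True                   True                      False              True
False  False  False  False         True        True            True                   True                      False              True
The formula is true on 11 of the 16 rows.

11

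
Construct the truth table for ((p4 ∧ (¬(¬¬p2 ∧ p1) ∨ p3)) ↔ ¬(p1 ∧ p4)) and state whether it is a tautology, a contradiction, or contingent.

contingent

p1 | p2 | p3 | p4 || ¬p2 | ¬¬p2 | (¬¬p2 ∧ p1) | ¬(¬¬p2 ∧ p1) | (¬(¬¬p2 ∧ p1) ∨ p3) | (p4 ∧ (¬(¬¬p2 ∧ p1) ∨ p3)) | (p1 ∧ p4) | ¬(p1 ∧ p4) | φ
1  | 1  | 1  | 1  ||  0  |  1   |      1      |      0       |          1          |             1              |     1     |     0      | 0
1  | 1  | 1  | 0  ||  0  |  1   |      1      |      0       |          1          |             0              |     0     |     1      | 0
1  | 1  | 0  | 1  ||  0  |  1   |      1      |      0       |          0          |             0              |     1     |     0      | 1
1  | 1  | 0  | 0  ||  0  |  1   |      1      |      0       |          0          |             0              |     0     |     1      | 0
1  | 0  | 1  | 1  ||  1  |  0   |      0      |      1       |          1          |             1              |     1     |     0      | 0
1  | 0  | 1  | 0  ||  1  |  0   |      0      |      1       |          1          |             0              |     0     |     1      | 0
1  | 0  | 0  | 1  ||  1  |  0   |      0      |      1       |          1          |             1              |     1     |     0      | 0
1  | 0  | 0  | 0  ||  1  |  0   |      0      |      1       |          1          |             0              |     0     |     1      | 0
0  | 1  | 1  | 1  ||  0  |  1   |      0      |      1       |          1          |             1              |     0     |     1      | 1
0  | 1  | 1  | 0  ||  0  |  1   |      0      |      1       |          1          |             0              |     0     |     1      | 0
0  | 1  | 0  | 1  ||  0  |  1   |      0      |      1       |          1          |             1              |     0     |     1      | 1
0  | 1  | 0  | 0  ||  0  |  1   |      0      |      1       |          1          |             0              |     0     |     1      | 0
0  | 0  | 1  | 1  ||  1  |  0   |      0      |      1       |          1          |             1              |     0     |     1      | 1
0  | 0  | 1  | 0  ||  1  |  0   |      0      |      1       |          1          |             0              |     0     |     1      | 0
0  | 0  | 0  | 1  ||  1  |  0   |      0      |      1       |          1          |             1              |     0     |     1      | 1
0  | 0  | 0  | 0  ||  1  |  0   |      0      |      1       |          1          |             0              |     0     |     1      | 0
5 of 16 rows are 1, so the formula is contingent.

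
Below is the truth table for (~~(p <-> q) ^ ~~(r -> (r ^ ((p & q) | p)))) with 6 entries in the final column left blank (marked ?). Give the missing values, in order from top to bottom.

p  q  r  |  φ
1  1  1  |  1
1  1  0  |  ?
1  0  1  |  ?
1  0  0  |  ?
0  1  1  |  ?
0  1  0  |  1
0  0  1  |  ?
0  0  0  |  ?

Row p=1, q=1, r=0: ~~(p <-> q) = 1, ~~(r -> (r ^ ((p & q) | p))) = 1, so the formula = 0.
Row p=1, q=0, r=1: ~~(p <-> q) = 0, ~~(r -> (r ^ ((p & q) | p))) = 0, so the formula = 0.
Row p=1, q=0, r=0: ~~(p <-> q) = 0, ~~(r -> (r ^ ((p & q) | p))) = 1, so the formula = 1.
Row p=0, q=1, r=1: ~~(p <-> q) = 0, ~~(r -> (r ^ ((p & q) | p))) = 1, so the formula = 1.
Row p=0, q=0, r=1: ~~(p <-> q) = 1, ~~(r -> (r ^ ((p & q) | p))) = 1, so the formula = 0.
Row p=0, q=0, r=0: ~~(p <-> q) = 1, ~~(r -> (r ^ ((p & q) | p))) = 1, so the formula = 0.

0, 0, 1, 1, 0, 0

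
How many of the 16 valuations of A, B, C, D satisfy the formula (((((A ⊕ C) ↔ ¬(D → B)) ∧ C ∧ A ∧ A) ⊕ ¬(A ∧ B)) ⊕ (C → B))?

A  B  C  D  |  (A ⊕ C)  (D → B)  ¬(D → B)  ((A ⊕ C) ↔ ¬(D → B))  (A ∧ B)  ¬(A ∧ B)  (C → B)  φ
T  T  T  T  |     F        T        F               T               T        F         T     F
T  T  T  F  |     F        T        F               T               T        F         T     F
T  T  F  T  |     T        T        F               F               T        F         T     T
T  T  F  F  |     T        T        F               F               T        F         T     T
T  F  T  T  |     F        F        T               F               F        T         F     T
T  F  T  F  |     F        T        F               T               F        T         F     F
T  F  F  T  |     T        F        T               T               F        T         T     F
T  F  F  F  |     T        T        F               F               F        T         T     F
F  T  T  T  |     T        T        F               F               F        T         T     F
F  T  T  F  |     T        T        F               F               F        T         T     F
F  T  F  T  |     F        T        F               T               F        T         T     F
F  T  F  F  |     F        T        F               T               F        T         T     F
F  F  T  T  |     T        F        T               T               F        T         F     T
F  F  T  F  |     T        T        F               F               F        T         F     T
F  F  F  T  |     F        F        T               F               F        T         T     F
F  F  F  F  |     F        T        F               T               F        T         T     F
The formula is true on 5 of the 16 rows.

5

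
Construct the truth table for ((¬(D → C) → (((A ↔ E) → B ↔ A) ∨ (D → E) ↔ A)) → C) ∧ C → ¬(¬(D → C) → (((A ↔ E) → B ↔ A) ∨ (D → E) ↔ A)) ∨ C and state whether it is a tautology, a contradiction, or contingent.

tautology

A | B | C | D | E | φ
- | - | - | - | - | -
F | F | F | F | F | T
F | F | F | F | T | T
F | F | F | T | F | T
F | F | F | T | T | T
F | F | T | F | F | T
F | F | T | F | T | T
F | F | T | T | F | T
F | F | T | T | T | T
F | T | F | F | F | T
F | T | F | F | T | T
F | T | F | T | F | T
F | T | F | T | T | T
F | T | T | F | F | T
F | T | T | F | T | T
F | T | T | T | F | T
F | T | T | T | T | T
T | F | F | F | F | T
T | F | F | F | T | T
T | F | F | T | F | T
T | F | F | T | T | T
T | F | T | F | F | T
T | F | T | F | T | T
T | F | T | T | F | T
T | F | T | T | T | T
T | T | F | F | F | T
T | T | F | F | T | T
T | T | F | T | F | T
T | T | F | T | T | T
T | T | T | F | F | T
T | T | T | F | T | T
T | T | T | T | F | T
T | T | T | T | T | T
Every row is T, so the formula is a tautology.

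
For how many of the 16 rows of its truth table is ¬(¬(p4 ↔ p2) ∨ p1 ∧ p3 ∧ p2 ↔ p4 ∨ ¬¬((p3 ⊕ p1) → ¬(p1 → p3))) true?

7

  p1     p2     p3     p4   |  (p4 ↔ p2)  ¬(p4 ↔ p2)  (p1 ∧ p3 ∧ p2)  (p3 ⊕ p1)  (p1 → p3)  ¬(p1 → p3)  ((p3 ⊕ p1) → ¬(p1 → p3))  ¬((p3 ⊕ p1) → ¬(p1 → p3))  ¬¬((p3 ⊕ p1) → ¬(p1 → p3))    φ  
False  False  False  False  |     True      False         False         False       True      False               True                      False                       True              True
False  False  False   True  |    False       True         False         False       True      False               True                      False                       True             False
False  False   True  False  |     True      False         False          True       True      False              False                       True                      False             False
False  False   True   True  |    False       True         False          True       True      False              False                       True                      False             False
False   True  False  False  |    False       True         False         False       True      False               True                      False                       True             False
False   True  False   True  |     True      False         False         False       True      False               True                      False                       True              True
False   True   True  False  |    False       True         False          True       True      False              False                       True                      False              True
False   True   True   True  |     True      False         False          True       True      False              False                       True                      False              True
 True  False  False  False  |     True      False         False          True      False       True               True                      False                       True              True
 True  False  False   True  |    False       True         False          True      False       True               True                      False                       True             False
 True  False   True  False  |     True      False         False         False       True      False               True                      False                       True              True
 True  False   True   True  |    False       True         False         False       True      False               True                      False                       True             False
 True   True  False  False  |    False       True         False          True      False       True               True                      False                       True             False
 True   True  False   True  |     True      False         False          True      False       True               True                      False                       True              True
 True   True   True  False  |    False       True          True         False       True      False               True                      False                       True             False
 True   True   True   True  |     True      False          True         False       True      False               True                      False                       True             False
The formula is true on 7 of the 16 rows.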